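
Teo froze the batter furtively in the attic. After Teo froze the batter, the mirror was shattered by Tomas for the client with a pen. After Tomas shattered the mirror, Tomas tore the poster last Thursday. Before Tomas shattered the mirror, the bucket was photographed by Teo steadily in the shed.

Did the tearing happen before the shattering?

no

The narrative orders the shattering before the tearing.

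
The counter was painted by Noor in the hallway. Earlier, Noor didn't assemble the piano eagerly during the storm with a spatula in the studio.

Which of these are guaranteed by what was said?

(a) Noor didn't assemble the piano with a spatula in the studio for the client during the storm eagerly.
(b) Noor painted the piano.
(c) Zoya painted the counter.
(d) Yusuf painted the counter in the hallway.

(a)

(a) Entailed — under negation, adding a further restriction is entailed: if no such assembling event occurred, none occurred for the client either.
(b) Not entailed — Noor painted the counter, not the piano; the piano belongs to the assembling event.
(c) Not entailed — the passage has Noor painting the counter, not Zoya.
(d) Not entailed — the passage has Noor painting the counter, not Yusuf.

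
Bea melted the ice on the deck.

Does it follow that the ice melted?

'Bea melted the ice' is the causative; it entails the inchoative 'the ice melted'.

yes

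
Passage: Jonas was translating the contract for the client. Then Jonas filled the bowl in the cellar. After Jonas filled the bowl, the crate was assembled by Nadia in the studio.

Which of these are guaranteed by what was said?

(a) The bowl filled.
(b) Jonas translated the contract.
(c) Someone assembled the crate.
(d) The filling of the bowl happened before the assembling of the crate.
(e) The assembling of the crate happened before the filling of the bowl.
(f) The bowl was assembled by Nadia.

(a) Entailed — 'Jonas filled the bowl' is causative; it entails the inchoative 'the bowl filled'.
(b) Not entailed — 'was translating' is progressive on an accomplishment; it does not entail the completed 'translated'.
(c) Entailed — dropping 'in the studio' and generalizing the agent leaves a sub-description the original still satisfies.
(d) Entailed — the narrative places the filling before the assembling.
(e) Not entailed — the narrative places the filling before the assembling, not after.
(f) Not entailed — Nadia assembled the crate, not the bowl; the bowl belongs to the filling event.

(a), (c), (d)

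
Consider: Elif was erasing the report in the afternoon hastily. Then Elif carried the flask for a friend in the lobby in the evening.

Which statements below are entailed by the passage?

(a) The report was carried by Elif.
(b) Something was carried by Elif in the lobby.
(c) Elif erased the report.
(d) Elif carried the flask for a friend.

(a) Not entailed — Elif carried the flask, not the report; the report belongs to the erasing event.
(b) Entailed — the original entails any weakening of itself; this just drops 'in the evening', 'for a friend' and generalizes the patient.
(c) Not entailed — 'was erasing' is progressive on an accomplishment; it does not entail the completed 'erased'.
(d) Entailed — dropping 'in the evening', 'in the lobby' leaves a sub-description the original still satisfies.

(b), (d)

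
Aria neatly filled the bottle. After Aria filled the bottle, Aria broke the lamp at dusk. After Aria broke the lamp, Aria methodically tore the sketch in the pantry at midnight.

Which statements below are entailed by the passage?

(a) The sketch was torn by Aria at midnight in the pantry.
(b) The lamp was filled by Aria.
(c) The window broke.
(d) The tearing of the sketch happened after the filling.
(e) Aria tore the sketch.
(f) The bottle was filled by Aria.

(a) Entailed — dropping 'methodically' leaves a sub-description the original still satisfies.
(b) Not entailed — Aria filled the bottle, not the lamp; the lamp belongs to the breaking event.
(c) Not entailed — the lamp is what broke, not the window.
(d) Entailed — the narrative places the filling before the tearing.
(e) Entailed — this follows by dropping conjuncts from the tearing event's description.
(f) Entailed — dropping 'neatly' leaves a sub-description the original still satisfies.

(a), (d), (e), (f)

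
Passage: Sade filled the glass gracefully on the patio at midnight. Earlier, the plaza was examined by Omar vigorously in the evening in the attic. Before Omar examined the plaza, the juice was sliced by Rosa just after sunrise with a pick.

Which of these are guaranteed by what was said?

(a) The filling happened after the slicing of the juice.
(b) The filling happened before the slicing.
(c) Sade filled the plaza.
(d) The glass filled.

(a) Entailed — the narrative places the slicing before the filling.
(b) Not entailed — the narrative places the slicing before the filling, not after.
(c) Not entailed — Sade filled the glass, not the plaza; the plaza belongs to the examining event.
(d) Entailed — 'Sade filled the glass' is causative; it entails the inchoative 'the glass filled'.

(a), (d)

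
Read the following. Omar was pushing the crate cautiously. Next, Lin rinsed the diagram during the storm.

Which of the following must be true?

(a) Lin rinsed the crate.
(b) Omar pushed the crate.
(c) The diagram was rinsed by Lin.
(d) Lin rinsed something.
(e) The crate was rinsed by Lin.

(a) Not entailed — Lin rinsed the diagram, not the crate; the crate belongs to the pushing event.
(b) Entailed — 'push' is an activity; 'was pushing' entails that some pushing happened, so 'pushed' holds.
(c) Entailed — the original entails any weakening of itself; this just drops 'during the storm'.
(d) Entailed — this follows by dropping conjuncts from the rinsing event's description.
(e) Not entailed — Lin rinsed the diagram, not the crate; the crate belongs to the pushing event.

(b), (c), (d)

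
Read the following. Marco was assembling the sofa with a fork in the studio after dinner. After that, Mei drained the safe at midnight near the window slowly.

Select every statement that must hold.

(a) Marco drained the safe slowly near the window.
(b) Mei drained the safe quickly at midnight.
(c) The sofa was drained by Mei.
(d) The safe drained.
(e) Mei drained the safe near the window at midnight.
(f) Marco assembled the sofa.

(a) Not entailed — the passage has Mei draining the safe, not Marco.
(b) Not entailed — 'quickly' adds a manner not in (and inconsistent with) the original.
(c) Not entailed — Mei drained the safe, not the sofa; the sofa belongs to the assembling event.
(d) Entailed — 'Mei drained the safe' is causative; it entails the inchoative 'the safe drained'.
(e) Entailed — every conjunct here is already in the original draining event.
(f) Not entailed — 'was assembling' is progressive on an accomplishment; it does not entail the completed 'assembled'.

(d), (e)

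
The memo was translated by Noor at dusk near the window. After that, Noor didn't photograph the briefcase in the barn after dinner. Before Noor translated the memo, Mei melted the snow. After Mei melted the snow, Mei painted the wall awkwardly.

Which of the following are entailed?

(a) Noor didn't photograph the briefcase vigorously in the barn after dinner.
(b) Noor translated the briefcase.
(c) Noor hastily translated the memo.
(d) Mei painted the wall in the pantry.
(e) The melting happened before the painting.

(a), (e)

(a) Entailed — under negation, adding a further restriction is entailed: if no such photographing event occurred, none occurred vigorously either.
(b) Not entailed — Noor translated the memo, not the briefcase; the briefcase belongs to the photographing event.
(c) Not entailed — 'hastily' adds information not in the original event.
(d) Not entailed — 'in the pantry' adds information not in the original event.
(e) Entailed — the narrative places the melting before the painting.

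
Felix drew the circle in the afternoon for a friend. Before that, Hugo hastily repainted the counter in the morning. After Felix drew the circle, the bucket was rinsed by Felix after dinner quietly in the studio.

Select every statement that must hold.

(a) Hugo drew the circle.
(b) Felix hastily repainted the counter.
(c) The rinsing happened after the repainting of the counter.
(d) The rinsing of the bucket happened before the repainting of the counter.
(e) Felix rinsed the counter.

(a) Not entailed — the passage has Felix drawing the circle, not Hugo.
(b) Not entailed — the passage has Hugo repainting the counter, not Felix.
(c) Entailed — the narrative places the repainting before the rinsing.
(d) Not entailed — the narrative places the repainting before the rinsing, not after.
(e) Not entailed — Felix rinsed the bucket, not the counter; the counter belongs to the repainting event.

(c)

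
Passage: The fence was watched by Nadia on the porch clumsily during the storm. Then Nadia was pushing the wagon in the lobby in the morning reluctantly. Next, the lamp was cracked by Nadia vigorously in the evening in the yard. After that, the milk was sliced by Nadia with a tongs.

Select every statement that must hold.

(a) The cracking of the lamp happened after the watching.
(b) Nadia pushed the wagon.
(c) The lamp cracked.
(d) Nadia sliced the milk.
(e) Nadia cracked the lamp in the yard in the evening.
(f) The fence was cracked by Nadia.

(a), (b), (c), (d), (e)

(a) Entailed — the narrative places the watching before the cracking.
(b) Entailed — 'push' is an activity; 'was pushing' entails that some pushing happened, so 'pushed' holds.
(c) Entailed — 'Nadia cracked the lamp' is causative; it entails the inchoative 'the lamp cracked'.
(d) Entailed — every conjunct here is already in the original slicing event.
(e) Entailed — dropping 'vigorously' leaves a sub-description the original still satisfies.
(f) Not entailed — Nadia cracked the lamp, not the fence; the fence belongs to the watching event.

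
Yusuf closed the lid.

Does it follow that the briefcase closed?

no

Nothing is said about any briefcase; only the lid is affected.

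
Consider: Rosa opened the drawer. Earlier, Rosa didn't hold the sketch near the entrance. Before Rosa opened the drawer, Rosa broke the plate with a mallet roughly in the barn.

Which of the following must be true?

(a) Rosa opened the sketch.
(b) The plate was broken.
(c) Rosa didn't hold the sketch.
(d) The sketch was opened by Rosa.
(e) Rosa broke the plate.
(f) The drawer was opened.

(b), (e), (f)

(a) Not entailed — Rosa opened the drawer, not the sketch; the sketch belongs to the holding event.
(b) Entailed — dropping 'with a mallet', 'roughly', 'in the barn' and generalizing the agent leaves a sub-description the original still satisfies.
(c) Not entailed — dropping 'near the entrance' under negation is not valid — the original leaves open that Rosa held the sketch some other way.
(d) Not entailed — Rosa opened the drawer, not the sketch; the sketch belongs to the holding event.
(e) Entailed — dropping 'with a mallet', 'roughly', 'in the barn' leaves a sub-description the original still satisfies.
(f) Entailed — the original entails any weakening of itself; this just generalizes the agent.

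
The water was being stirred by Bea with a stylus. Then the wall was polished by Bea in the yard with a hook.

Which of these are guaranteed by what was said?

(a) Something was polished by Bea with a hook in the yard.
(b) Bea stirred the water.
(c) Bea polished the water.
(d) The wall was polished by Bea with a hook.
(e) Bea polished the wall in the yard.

(a) Entailed — every conjunct here is already in the original polishing event.
(b) Entailed — 'stir' is an activity; 'was stirring' entails that some stirring happened, so 'stirred' holds.
(c) Not entailed — Bea polished the wall, not the water; the water belongs to the stirring event.
(d) Entailed — the original entails any weakening of itself; this just drops 'in the yard'.
(e) Entailed — this follows by dropping conjuncts from the polishing event's description.

(a), (b), (d), (e)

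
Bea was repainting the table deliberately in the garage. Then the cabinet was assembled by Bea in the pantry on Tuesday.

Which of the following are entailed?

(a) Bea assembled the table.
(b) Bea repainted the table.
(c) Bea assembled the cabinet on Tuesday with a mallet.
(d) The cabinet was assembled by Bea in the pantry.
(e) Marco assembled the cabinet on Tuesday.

(d)

(a) Not entailed — Bea assembled the cabinet, not the table; the table belongs to the repainting event.
(b) Not entailed — 'was repainting' is progressive on an accomplishment; it does not entail the completed 'repainted'.
(c) Not entailed — 'with a mallet' adds information not in the original event.
(d) Entailed — the original entails any weakening of itself; this just drops 'on Tuesday'.
(e) Not entailed — the passage has Bea assembling the cabinet, not Marco.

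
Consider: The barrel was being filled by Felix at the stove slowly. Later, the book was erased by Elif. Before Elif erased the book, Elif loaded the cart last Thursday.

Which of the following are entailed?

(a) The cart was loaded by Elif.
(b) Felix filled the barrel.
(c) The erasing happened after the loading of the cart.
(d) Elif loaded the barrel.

(a), (c)

(a) Entailed — this follows by dropping conjuncts from the loading event's description.
(b) Not entailed — 'was filling' is progressive on an accomplishment; it does not entail the completed 'filled'.
(c) Entailed — the narrative places the loading before the erasing.
(d) Not entailed — Elif loaded the cart, not the barrel; the barrel belongs to the filling event.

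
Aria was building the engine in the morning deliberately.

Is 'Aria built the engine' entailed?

no

'was building' is progressive; for an accomplishment like 'build the engine', it doesn't entail completion.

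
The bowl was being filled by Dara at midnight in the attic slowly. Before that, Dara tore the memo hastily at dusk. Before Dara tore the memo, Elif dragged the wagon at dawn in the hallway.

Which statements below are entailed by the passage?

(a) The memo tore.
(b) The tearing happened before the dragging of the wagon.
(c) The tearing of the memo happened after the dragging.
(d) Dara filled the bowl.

(a) Entailed — 'Dara tore the memo' is causative; it entails the inchoative 'the memo tore'.
(b) Not entailed — the narrative places the dragging before the tearing, not after.
(c) Entailed — the narrative places the dragging before the tearing.
(d) Not entailed — 'was filling' is progressive on an accomplishment; it does not entail the completed 'filled'.

(a), (c)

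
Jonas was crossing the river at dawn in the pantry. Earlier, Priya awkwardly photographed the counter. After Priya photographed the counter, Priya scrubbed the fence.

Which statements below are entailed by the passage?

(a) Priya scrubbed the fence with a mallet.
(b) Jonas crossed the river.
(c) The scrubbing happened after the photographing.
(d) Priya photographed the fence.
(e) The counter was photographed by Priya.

(c), (e)

(a) Not entailed — 'with a mallet' adds information not in the original event.
(b) Not entailed — 'was crossing' is progressive on an accomplishment; it does not entail the completed 'crossed'.
(c) Entailed — the narrative places the photographing before the scrubbing.
(d) Not entailed — Priya photographed the counter, not the fence; the fence belongs to the scrubbing event.
(e) Entailed — every conjunct here is already in the original photographing event.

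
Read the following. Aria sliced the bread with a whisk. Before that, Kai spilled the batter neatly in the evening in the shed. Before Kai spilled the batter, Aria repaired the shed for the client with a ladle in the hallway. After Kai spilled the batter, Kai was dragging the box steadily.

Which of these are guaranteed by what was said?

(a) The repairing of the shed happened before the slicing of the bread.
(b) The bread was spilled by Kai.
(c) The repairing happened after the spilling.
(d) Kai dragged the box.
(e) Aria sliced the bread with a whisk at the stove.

(a), (d)

(a) Entailed — the narrative places the repairing before the slicing.
(b) Not entailed — Kai spilled the batter, not the bread; the bread belongs to the slicing event.
(c) Not entailed — the narrative places the repairing before the spilling, not after.
(d) Entailed — 'drag' is an activity; 'was dragging' entails that some dragging happened, so 'dragged' holds.
(e) Not entailed — 'at the stove' adds information not in the original event.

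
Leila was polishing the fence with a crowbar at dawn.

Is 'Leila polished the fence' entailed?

'polish' is atelic; if Leila was polishing the fence, then Leila polished the fence (for some time).

yes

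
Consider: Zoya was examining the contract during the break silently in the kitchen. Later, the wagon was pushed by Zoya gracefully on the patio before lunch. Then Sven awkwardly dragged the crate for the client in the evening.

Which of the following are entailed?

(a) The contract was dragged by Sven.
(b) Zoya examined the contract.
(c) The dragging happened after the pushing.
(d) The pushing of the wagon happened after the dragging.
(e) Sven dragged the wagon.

(b), (c)

(a) Not entailed — Sven dragged the crate, not the contract; the contract belongs to the examining event.
(b) Entailed — 'examine' is an activity; 'was examining' entails that some examining happened, so 'examined' holds.
(c) Entailed — the narrative places the pushing before the dragging.
(d) Not entailed — the narrative places the pushing before the dragging, not after.
(e) Not entailed — Sven dragged the crate, not the wagon; the wagon belongs to the pushing event.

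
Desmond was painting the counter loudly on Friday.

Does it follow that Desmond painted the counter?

no

'was painting' is progressive; for an accomplishment like 'paint the counter', it doesn't entail completion.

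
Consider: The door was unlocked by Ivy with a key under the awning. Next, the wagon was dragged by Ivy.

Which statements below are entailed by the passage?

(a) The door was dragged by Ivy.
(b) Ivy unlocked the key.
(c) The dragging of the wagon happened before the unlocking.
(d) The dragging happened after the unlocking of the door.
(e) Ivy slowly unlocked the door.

(d)

(a) Not entailed — Ivy dragged the wagon, not the door; the door belongs to the unlocking event.
(b) Not entailed — the key is the instrument, not what was unlocked.
(c) Not entailed — the narrative places the unlocking before the dragging, not after.
(d) Entailed — the narrative places the unlocking before the dragging.
(e) Not entailed — 'slowly' adds information not in the original event.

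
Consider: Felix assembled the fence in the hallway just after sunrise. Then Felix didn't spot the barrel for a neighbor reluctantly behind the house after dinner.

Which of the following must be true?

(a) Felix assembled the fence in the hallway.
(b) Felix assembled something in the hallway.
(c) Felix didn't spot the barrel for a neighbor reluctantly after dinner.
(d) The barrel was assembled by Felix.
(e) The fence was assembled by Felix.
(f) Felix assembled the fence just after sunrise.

(a) Entailed — every conjunct here is already in the original assembling event.
(b) Entailed — this follows by dropping conjuncts from the assembling event's description.
(c) Not entailed — dropping 'behind the house' under negation is not valid — the original leaves open that Felix spotted the barrel some other way.
(d) Not entailed — Felix assembled the fence, not the barrel; the barrel belongs to the spotting event.
(e) Entailed — dropping 'just after sunrise', 'in the hallway' leaves a sub-description the original still satisfies.
(f) Entailed — dropping 'in the hallway' leaves a sub-description the original still satisfies.

(a), (b), (e), (f)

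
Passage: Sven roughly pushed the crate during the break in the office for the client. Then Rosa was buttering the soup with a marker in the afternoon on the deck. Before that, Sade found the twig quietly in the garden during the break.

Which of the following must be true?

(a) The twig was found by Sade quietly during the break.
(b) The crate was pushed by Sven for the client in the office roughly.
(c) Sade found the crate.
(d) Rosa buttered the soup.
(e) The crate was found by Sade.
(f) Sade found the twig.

(a), (b), (f)

(a) Entailed — every conjunct here is already in the original finding event.
(b) Entailed — dropping 'during the break' leaves a sub-description the original still satisfies.
(c) Not entailed — Sade found the twig, not the crate; the crate belongs to the pushing event.
(d) Not entailed — 'was buttering' is progressive on an accomplishment; it does not entail the completed 'buttered'.
(e) Not entailed — Sade found the twig, not the crate; the crate belongs to the pushing event.
(f) Entailed — dropping 'quietly', 'during the break', 'in the garden' leaves a sub-description the original still satisfies.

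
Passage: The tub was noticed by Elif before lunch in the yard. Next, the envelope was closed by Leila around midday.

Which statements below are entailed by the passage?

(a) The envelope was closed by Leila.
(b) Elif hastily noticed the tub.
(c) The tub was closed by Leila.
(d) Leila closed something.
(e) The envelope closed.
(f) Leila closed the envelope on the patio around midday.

(a) Entailed — dropping 'around midday' leaves a sub-description the original still satisfies.
(b) Not entailed — 'hastily' adds information not in the original event.
(c) Not entailed — Leila closed the envelope, not the tub; the tub belongs to the noticing event.
(d) Entailed — dropping 'around midday' and generalizing the patient leaves a sub-description the original still satisfies.
(e) Entailed — 'Leila closed the envelope' is causative; it entails the inchoative 'the envelope closed'.
(f) Not entailed — 'on the patio' adds information not in the original event.

(a), (d), (e)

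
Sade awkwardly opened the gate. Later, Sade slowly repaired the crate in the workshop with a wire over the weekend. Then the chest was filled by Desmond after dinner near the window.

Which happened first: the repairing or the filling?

The connectives place the repairing before the filling.

the repairing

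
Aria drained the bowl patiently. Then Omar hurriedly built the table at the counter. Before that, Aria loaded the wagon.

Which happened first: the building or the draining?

the draining

The connectives place the draining before the building.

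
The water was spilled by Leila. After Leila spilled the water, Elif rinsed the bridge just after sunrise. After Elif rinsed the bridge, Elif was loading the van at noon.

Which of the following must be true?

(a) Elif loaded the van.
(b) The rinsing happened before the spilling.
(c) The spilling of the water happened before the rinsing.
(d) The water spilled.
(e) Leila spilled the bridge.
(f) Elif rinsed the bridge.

(a) Not entailed — 'was loading' is progressive on an accomplishment; it does not entail the completed 'loaded'.
(b) Not entailed — the narrative places the spilling before the rinsing, not after.
(c) Entailed — the narrative places the spilling before the rinsing.
(d) Entailed — 'Leila spilled the water' is causative; it entails the inchoative 'the water spilled'.
(e) Not entailed — Leila spilled the water, not the bridge; the bridge belongs to the rinsing event.
(f) Entailed — this follows by dropping conjuncts from the rinsing event's description.

(c), (d), (f)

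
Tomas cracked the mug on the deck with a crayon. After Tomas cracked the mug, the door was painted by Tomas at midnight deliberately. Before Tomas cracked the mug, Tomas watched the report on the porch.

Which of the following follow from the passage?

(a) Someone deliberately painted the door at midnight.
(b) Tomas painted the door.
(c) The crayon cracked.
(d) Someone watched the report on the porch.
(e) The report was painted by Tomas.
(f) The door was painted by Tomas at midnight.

(a), (b), (d), (f)

(a) Entailed — generalizing the agent leaves a sub-description the original still satisfies.
(b) Entailed — this follows by dropping conjuncts from the painting event's description.
(c) Not entailed — the mug is what cracked, not the crayon.
(d) Entailed — every conjunct here is already in the original watching event.
(e) Not entailed — Tomas painted the door, not the report; the report belongs to the watching event.
(f) Entailed — every conjunct here is already in the original painting event.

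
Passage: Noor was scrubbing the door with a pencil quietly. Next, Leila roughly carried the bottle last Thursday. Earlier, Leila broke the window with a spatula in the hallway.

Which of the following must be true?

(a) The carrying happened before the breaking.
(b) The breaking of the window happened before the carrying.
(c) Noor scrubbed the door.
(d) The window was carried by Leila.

(b), (c)

(a) Not entailed — the narrative places the breaking before the carrying, not after.
(b) Entailed — the narrative places the breaking before the carrying.
(c) Entailed — 'scrub' is an activity; 'was scrubbing' entails that some scrubbing happened, so 'scrubbed' holds.
(d) Not entailed — Leila carried the bottle, not the window; the window belongs to the breaking event.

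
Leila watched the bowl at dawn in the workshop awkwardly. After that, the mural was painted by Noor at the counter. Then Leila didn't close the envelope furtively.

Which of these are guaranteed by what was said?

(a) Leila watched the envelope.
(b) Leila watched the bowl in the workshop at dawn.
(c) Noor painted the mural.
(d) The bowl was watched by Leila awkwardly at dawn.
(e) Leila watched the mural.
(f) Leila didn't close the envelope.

(a) Not entailed — Leila watched the bowl, not the envelope; the envelope belongs to the closing event.
(b) Entailed — the original entails any weakening of itself; this just drops 'awkwardly'.
(c) Entailed — the original entails any weakening of itself; this just drops 'at the counter'.
(d) Entailed — dropping 'in the workshop' leaves a sub-description the original still satisfies.
(e) Not entailed — Leila watched the bowl, not the mural; the mural belongs to the painting event.
(f) Not entailed — dropping 'furtively' under negation is not valid — the original leaves open that Leila closed the envelope some other way.

(b), (c), (d)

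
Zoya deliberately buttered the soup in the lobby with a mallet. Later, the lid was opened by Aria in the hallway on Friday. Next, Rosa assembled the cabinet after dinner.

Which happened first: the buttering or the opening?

The connectives place the buttering before the opening.

the buttering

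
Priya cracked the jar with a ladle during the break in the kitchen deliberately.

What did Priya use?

'with a ladle' marks the instrument of the cracking event.

a ladle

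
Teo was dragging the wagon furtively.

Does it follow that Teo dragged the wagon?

'drag' is atelic; if Teo was dragging the wagon, then Teo dragged the wagon (for some time).

yes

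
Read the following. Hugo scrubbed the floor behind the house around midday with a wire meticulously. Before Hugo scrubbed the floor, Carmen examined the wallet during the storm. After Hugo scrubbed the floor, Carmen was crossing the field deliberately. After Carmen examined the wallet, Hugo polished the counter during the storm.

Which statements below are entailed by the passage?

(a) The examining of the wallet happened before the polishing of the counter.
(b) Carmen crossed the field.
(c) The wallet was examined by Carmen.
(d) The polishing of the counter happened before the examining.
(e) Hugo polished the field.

(a) Entailed — the narrative places the examining before the polishing.
(b) Not entailed — 'was crossing' is progressive on an accomplishment; it does not entail the completed 'crossed'.
(c) Entailed — this follows by dropping conjuncts from the examining event's description.
(d) Not entailed — the narrative places the examining before the polishing, not after.
(e) Not entailed — Hugo polished the counter, not the field; the field belongs to the crossing event.

(a), (c)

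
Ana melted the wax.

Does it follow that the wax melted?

yes

'Ana melted the wax' is the causative; it entails the inchoative 'the wax melted'.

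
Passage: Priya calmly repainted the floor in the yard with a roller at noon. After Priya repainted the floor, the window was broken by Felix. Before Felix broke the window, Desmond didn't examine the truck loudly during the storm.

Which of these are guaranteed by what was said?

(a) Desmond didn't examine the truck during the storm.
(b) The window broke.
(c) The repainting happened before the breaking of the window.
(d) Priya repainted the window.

(a) Not entailed — dropping 'loudly' under negation is not valid — the original leaves open that Desmond examined the truck some other way.
(b) Entailed — 'Felix broke the window' is causative; it entails the inchoative 'the window broke'.
(c) Entailed — the narrative places the repainting before the breaking.
(d) Not entailed — Priya repainted the floor, not the window; the window belongs to the breaking event.

(b), (c)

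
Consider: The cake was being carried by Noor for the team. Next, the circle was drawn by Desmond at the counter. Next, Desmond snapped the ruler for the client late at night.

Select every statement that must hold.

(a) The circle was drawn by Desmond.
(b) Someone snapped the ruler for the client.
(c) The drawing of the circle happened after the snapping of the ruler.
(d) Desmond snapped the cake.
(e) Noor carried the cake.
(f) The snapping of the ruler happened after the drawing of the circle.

(a) Entailed — the original entails any weakening of itself; this just drops 'at the counter'.
(b) Entailed — the original entails any weakening of itself; this just drops 'late at night' and generalizes the agent.
(c) Not entailed — the narrative places the drawing before the snapping, not after.
(d) Not entailed — Desmond snapped the ruler, not the cake; the cake belongs to the carrying event.
(e) Entailed — 'carry' is an activity; 'was carrying' entails that some carrying happened, so 'carried' holds.
(f) Entailed — the narrative places the drawing before the snapping.

(a), (b), (e), (f)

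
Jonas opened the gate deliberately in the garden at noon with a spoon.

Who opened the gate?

'Jonas' marks the agent of the opening event.

Jonas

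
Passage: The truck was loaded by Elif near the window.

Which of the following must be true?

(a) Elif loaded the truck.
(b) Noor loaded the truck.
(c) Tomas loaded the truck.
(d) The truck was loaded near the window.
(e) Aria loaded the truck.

(a) Entailed — the original entails any weakening of itself; this just drops 'near the window'.
(b) Not entailed — the passage has Elif loading the truck, not Noor.
(c) Not entailed — the passage has Elif loading the truck, not Tomas.
(d) Entailed — the original entails any weakening of itself; this just generalizes the agent.
(e) Not entailed — the passage has Elif loading the truck, not Aria.

(a), (d)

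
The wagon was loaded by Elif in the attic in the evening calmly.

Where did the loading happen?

in the attic

'in the attic' marks the location of the loading event.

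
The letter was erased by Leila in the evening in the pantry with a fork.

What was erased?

the letter

'the letter' marks the patient of the erasing event.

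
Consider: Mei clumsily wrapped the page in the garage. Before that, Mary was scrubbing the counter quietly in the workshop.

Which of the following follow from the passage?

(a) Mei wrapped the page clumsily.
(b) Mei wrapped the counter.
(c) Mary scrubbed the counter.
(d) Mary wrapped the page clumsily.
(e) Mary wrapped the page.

(a), (c)

(a) Entailed — every conjunct here is already in the original wrapping event.
(b) Not entailed — Mei wrapped the page, not the counter; the counter belongs to the scrubbing event.
(c) Entailed — 'scrub' is an activity; 'was scrubbing' entails that some scrubbing happened, so 'scrubbed' holds.
(d) Not entailed — the passage has Mei wrapping the page, not Mary.
(e) Not entailed — the passage has Mei wrapping the page, not Mary.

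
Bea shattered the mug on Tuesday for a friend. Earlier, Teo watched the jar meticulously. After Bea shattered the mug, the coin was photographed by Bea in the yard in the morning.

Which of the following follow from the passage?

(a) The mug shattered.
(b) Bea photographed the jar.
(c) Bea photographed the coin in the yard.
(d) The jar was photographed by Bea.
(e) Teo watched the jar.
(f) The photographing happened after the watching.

(a), (c), (e), (f)

(a) Entailed — 'Bea shattered the mug' is causative; it entails the inchoative 'the mug shattered'.
(b) Not entailed — Bea photographed the coin, not the jar; the jar belongs to the watching event.
(c) Entailed — every conjunct here is already in the original photographing event.
(d) Not entailed — Bea photographed the coin, not the jar; the jar belongs to the watching event.
(e) Entailed — this follows by dropping conjuncts from the watching event's description.
(f) Entailed — the narrative places the watching before the photographing.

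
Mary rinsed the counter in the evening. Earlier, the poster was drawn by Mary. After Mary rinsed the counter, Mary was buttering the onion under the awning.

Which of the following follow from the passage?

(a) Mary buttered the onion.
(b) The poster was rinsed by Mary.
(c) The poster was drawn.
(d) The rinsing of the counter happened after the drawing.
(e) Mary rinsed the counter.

(c), (d), (e)

(a) Not entailed — 'was buttering' is progressive on an accomplishment; it does not entail the completed 'buttered'.
(b) Not entailed — Mary rinsed the counter, not the poster; the poster belongs to the drawing event.
(c) Entailed — every conjunct here is already in the original drawing event.
(d) Entailed — the narrative places the drawing before the rinsing.
(e) Entailed — the original entails any weakening of itself; this just drops 'in the evening'.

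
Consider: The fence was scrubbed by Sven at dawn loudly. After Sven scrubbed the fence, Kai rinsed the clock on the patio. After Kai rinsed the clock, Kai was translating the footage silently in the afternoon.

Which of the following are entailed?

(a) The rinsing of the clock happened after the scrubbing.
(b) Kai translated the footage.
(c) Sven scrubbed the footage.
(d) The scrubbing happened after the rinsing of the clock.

(a) Entailed — the narrative places the scrubbing before the rinsing.
(b) Not entailed — 'was translating' is progressive on an accomplishment; it does not entail the completed 'translated'.
(c) Not entailed — Sven scrubbed the fence, not the footage; the footage belongs to the translating event.
(d) Not entailed — the narrative places the scrubbing before the rinsing, not after.

(a)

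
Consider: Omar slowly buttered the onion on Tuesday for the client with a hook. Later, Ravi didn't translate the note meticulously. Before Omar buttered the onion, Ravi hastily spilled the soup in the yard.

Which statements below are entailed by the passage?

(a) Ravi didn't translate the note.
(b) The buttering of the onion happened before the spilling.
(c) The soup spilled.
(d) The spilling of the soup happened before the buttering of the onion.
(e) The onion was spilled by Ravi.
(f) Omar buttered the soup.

(a) Not entailed — dropping 'meticulously' under negation is not valid — the original leaves open that Ravi translated the note some other way.
(b) Not entailed — the narrative places the spilling before the buttering, not after.
(c) Entailed — 'Ravi spilled the soup' is causative; it entails the inchoative 'the soup spilled'.
(d) Entailed — the narrative places the spilling before the buttering.
(e) Not entailed — Ravi spilled the soup, not the onion; the onion belongs to the buttering event.
(f) Not entailed — Omar buttered the onion, not the soup; the soup belongs to the spilling event.

(c), (d)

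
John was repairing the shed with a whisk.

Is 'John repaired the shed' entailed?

no

'was repairing' is progressive; for an accomplishment like 'repair the shed', it doesn't entail completion.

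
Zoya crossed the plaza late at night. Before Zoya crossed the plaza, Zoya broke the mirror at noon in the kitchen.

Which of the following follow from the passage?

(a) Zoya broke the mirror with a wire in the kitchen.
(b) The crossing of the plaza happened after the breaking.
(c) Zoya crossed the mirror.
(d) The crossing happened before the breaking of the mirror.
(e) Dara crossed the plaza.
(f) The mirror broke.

(a) Not entailed — 'with a wire' adds information not in the original event.
(b) Entailed — the narrative places the breaking before the crossing.
(c) Not entailed — Zoya crossed the plaza, not the mirror; the mirror belongs to the breaking event.
(d) Not entailed — the narrative places the breaking before the crossing, not after.
(e) Not entailed — the passage has Zoya crossing the plaza, not Dara.
(f) Entailed — 'Zoya broke the mirror' is causative; it entails the inchoative 'the mirror broke'.

(b), (f)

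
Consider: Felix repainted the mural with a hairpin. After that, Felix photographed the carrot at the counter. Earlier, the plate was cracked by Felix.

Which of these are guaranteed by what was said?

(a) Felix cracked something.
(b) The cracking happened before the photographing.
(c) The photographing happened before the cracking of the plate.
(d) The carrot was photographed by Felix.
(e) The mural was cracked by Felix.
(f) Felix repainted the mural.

(a), (b), (d), (f)

(a) Entailed — generalizing the patient leaves a sub-description the original still satisfies.
(b) Entailed — the narrative places the cracking before the photographing.
(c) Not entailed — the narrative places the cracking before the photographing, not after.
(d) Entailed — dropping 'at the counter' leaves a sub-description the original still satisfies.
(e) Not entailed — Felix cracked the plate, not the mural; the mural belongs to the repainting event.
(f) Entailed — this follows by dropping conjuncts from the repainting event's description.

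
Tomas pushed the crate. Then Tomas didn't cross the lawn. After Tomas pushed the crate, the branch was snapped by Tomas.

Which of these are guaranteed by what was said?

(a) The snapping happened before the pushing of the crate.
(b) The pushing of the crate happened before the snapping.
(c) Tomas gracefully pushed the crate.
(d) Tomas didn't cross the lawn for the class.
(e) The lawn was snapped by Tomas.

(b), (d)

(a) Not entailed — the narrative places the pushing before the snapping, not after.
(b) Entailed — the narrative places the pushing before the snapping.
(c) Not entailed — 'gracefully' adds information not in the original event.
(d) Entailed — under negation, adding a further restriction is entailed: if no such crossing event occurred, none occurred for the class either.
(e) Not entailed — Tomas snapped the branch, not the lawn; the lawn belongs to the crossing event.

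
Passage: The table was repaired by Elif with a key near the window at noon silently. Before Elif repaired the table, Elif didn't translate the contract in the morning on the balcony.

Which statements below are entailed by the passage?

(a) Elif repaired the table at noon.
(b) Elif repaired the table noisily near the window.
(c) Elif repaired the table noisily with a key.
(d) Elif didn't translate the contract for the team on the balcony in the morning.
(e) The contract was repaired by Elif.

(a) Entailed — every conjunct here is already in the original repairing event.
(b) Not entailed — 'noisily' adds a manner not in (and inconsistent with) the original.
(c) Not entailed — 'noisily' adds a manner not in (and inconsistent with) the original.
(d) Entailed — under negation, adding a further restriction is entailed: if no such translating event occurred, none occurred for the team either.
(e) Not entailed — Elif repaired the table, not the contract; the contract belongs to the translating event.

(a), (d)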